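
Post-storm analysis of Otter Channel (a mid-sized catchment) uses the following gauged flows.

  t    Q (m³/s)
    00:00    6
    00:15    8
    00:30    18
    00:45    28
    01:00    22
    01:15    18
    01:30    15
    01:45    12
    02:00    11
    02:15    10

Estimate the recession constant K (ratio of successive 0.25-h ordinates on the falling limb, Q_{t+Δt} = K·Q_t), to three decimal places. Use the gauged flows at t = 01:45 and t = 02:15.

Using the recession-limb readings at t = 01:45 and t = 02:15: Q falls from 12 to 10 m³/s over 2 intervals.
K = (Q₂/Q₁)^(1/2) = (10/12)^(1/2) = 0.913.

K ≈ 0.913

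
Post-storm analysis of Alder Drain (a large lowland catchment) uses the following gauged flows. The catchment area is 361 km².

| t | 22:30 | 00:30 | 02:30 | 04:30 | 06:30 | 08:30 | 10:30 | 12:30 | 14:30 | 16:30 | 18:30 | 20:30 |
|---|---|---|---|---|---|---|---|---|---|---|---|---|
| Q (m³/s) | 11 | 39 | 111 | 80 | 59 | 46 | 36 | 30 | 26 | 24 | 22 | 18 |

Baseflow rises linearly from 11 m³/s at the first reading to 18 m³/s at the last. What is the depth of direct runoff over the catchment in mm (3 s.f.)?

d ≈ 6.54 mm

Direct runoff: 0.00, 27.36, 98.73, 67.09, 45.45, 31.82, 21.18, 14.55, 9.91, 7.27, 4.64, 0.00 m³/s; ΣQ_DR = 328.0 m³/s.
V = ΣQ_DR · Δt = 328.0 × 7200 s = 2.362 × 10^6 m³.
Over A = 361 km², depth = V / A = 6.54 mm.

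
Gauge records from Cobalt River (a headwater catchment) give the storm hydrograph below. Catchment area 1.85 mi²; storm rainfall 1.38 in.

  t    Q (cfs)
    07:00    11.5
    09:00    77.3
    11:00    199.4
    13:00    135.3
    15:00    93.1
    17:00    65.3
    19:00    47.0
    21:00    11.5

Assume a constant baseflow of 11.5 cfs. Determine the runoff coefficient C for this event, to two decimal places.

C ≈ 0.67

ΣQ_DR = 548.4 cfs; V = ΣQ_DR·Δt = 3.948 × 10^6 ft³.
Runoff depth d = V / A = 0.9187 in.
C = d / P = 0.9187 / 1.38 = 0.67.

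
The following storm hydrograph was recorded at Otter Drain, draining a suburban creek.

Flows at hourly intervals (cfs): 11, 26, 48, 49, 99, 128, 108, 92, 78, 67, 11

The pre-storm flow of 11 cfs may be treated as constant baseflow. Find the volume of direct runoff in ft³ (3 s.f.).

Direct-runoff ordinates (Q − Q_b): 0.0, 15.0, 37.0, 38.0, 88.0, 117.0, 97.0, 81.0, 67.0, 56.0, 0.0 cfs.
ΣQ_DR = 596.0 cfs.
With Δt = 1 h = 3600 s, V = ΣQ_DR · Δt = 596.0 × 3600 = 2.15 × 10^6 ft³.

V ≈ 2.15 × 10^6 ft³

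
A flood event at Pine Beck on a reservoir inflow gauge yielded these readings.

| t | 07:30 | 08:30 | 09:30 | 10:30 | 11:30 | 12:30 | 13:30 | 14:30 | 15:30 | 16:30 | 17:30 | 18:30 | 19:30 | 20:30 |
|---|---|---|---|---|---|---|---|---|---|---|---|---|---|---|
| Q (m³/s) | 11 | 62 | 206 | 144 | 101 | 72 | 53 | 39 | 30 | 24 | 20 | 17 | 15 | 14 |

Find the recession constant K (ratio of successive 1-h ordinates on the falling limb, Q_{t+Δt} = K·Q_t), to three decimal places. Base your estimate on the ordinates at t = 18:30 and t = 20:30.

Using the recession-limb readings at t = 18:30 and t = 20:30: Q falls from 17 to 14 m³/s over 2 intervals.
K = (Q₂/Q₁)^(1/2) = (14/17)^(1/2) = 0.907.

K ≈ 0.907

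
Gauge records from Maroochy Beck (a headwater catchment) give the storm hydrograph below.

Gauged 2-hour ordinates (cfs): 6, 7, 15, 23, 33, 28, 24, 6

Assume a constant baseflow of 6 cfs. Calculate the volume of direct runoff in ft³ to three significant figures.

Direct-runoff ordinates (Q − Q_b): 0.0, 1.0, 9.0, 17.0, 27.0, 22.0, 18.0, 0.0 cfs.
ΣQ_DR = 94.00 cfs.
With Δt = 2 h = 7200 s, V = ΣQ_DR · Δt = 94.00 × 7200 = 6.77 × 10^5 ft³.

V ≈ 6.77 × 10^5 ft³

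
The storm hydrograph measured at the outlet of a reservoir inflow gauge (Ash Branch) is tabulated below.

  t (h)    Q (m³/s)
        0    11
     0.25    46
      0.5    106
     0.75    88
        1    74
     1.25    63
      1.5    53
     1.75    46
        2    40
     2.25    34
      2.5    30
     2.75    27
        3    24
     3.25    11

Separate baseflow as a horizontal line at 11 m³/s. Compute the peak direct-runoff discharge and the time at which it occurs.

Q_p = 95.0 m³/s at t = 0.5 h

Subtracting baseflow gives direct-runoff ordinates: 0.0, 35.0, 95.0, 77.0, 63.0, 52.0, 42.0, 35.0, 29.0, 23.0, 19.0, 16.0, 13.0, 0.0 m³/s.
The maximum is 95.0 m³/s, occurring at the reading for t = 0.5 h.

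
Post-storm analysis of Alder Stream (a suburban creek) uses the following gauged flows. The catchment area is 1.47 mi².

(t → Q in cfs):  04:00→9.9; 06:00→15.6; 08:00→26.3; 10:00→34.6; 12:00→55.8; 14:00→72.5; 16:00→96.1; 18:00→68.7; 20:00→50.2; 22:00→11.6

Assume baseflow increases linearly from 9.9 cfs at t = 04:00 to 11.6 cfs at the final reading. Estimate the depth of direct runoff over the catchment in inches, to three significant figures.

d ≈ 0.704 in

Direct runoff: 0.00, 5.51, 16.02, 24.13, 45.14, 61.66, 85.07, 57.48, 38.79, 0.00 cfs; ΣQ_DR = 333.8 cfs.
V = ΣQ_DR · Δt = 333.8 × 7200 s = 2.403 × 10^6 ft³.
Over A = 1.47 mi², depth = V / A = 0.704 in.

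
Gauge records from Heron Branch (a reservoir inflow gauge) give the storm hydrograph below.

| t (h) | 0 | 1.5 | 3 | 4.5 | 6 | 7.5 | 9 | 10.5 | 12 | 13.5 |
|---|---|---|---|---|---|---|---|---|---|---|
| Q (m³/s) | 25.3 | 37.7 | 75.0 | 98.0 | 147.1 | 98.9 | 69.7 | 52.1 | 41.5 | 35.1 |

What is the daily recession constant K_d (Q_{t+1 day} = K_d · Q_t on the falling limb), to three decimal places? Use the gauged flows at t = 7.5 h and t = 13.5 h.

K_d ≈ 0.016

Between t = 7.5 h and t = 13.5 h the flow falls from 98.9 to 35.1 m³/s over 4×1.5 h = 6 h.
Per-interval ratio K = (35.1/98.9)^(1/4) = 0.7718; K_d = K^(24/1.5) = 0.016.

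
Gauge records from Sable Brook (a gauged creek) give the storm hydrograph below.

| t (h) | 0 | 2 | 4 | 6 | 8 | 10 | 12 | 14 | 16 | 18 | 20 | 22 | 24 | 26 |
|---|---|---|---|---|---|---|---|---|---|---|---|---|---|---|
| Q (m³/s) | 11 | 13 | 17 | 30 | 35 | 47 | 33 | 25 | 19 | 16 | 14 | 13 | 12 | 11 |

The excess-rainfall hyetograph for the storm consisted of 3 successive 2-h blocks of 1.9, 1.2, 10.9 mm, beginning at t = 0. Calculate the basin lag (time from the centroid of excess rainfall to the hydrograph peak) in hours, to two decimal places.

Centroid of excess rainfall: t_c = Σ P_i·t̄_i / ΣP_i = 4.2857 h (block centres at 1, 3, 5 h).
Hydrograph peak occurs at t = 10 h, so basin lag t_L = 10 − 4.2857 = 5.71 h.

t_L ≈ 5.71 h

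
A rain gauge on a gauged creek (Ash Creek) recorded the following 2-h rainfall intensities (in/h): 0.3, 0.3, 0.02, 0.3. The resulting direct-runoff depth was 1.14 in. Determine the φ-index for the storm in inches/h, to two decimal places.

φ ≈ 0.11 in/h

Only the 3 blocks with intensity above φ contribute runoff: 0.3, 0.3, 0.3 in/h.
Σ(I−φ)·Δt = d  ⇒  (0.3+0.3+0.3 − 3φ)·2 = 1.14
φ = (0.9000 − 1.14/2) / 3 = 0.11 in/h.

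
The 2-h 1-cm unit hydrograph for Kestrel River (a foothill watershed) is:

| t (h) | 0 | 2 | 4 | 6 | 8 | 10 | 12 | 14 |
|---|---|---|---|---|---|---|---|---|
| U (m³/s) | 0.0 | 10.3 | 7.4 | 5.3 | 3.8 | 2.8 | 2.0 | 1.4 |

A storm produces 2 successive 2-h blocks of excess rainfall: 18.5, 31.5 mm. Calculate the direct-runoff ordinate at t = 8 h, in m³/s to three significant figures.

Q ≈ 23.7 m³/s

By discrete convolution, Q_j = Σ (P_i / 10 mm) · U_{j−i}.
At t = 8 h (j=4): Q = (18.5/10)·3.8 + (31.5/10)·5.3 = 23.7 m³/s.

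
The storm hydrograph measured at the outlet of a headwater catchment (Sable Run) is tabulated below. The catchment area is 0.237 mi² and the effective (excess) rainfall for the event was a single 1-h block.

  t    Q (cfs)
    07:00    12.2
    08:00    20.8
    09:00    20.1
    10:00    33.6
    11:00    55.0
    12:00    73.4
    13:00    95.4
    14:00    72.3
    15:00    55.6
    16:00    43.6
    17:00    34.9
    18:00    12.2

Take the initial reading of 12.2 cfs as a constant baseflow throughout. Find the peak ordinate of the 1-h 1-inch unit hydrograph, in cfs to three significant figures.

Direct runoff: 0.0, 8.6, 7.9, 21.4, 42.8, 61.2, 83.2, 60.1, 43.4, 31.4, 22.7, 0.0 cfs; ΣQ_DR = 382.7 cfs, peak = 83.2 cfs.
Runoff depth d = ΣQ_DR·Δt / A = 382.7 × 3600 / (0.237 mi²) = 2.502 in.
The 1-inch UH is the DRH scaled by (1 in)/d, so U_p = 83.2 × 1/2.502 = 33.3 cfs.

U_p ≈ 33.3 cfs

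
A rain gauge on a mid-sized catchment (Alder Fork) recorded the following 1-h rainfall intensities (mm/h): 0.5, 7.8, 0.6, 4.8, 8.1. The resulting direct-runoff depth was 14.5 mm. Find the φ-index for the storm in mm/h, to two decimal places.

φ ≈ 2.07 mm/h

Only the 3 blocks with intensity above φ contribute runoff: 7.8, 4.8, 8.1 mm/h.
Σ(I−φ)·Δt = d  ⇒  (7.8+4.8+8.1 − 3φ)·1 = 14.5
φ = (20.70 − 14.5/1) / 3 = 2.07 mm/h.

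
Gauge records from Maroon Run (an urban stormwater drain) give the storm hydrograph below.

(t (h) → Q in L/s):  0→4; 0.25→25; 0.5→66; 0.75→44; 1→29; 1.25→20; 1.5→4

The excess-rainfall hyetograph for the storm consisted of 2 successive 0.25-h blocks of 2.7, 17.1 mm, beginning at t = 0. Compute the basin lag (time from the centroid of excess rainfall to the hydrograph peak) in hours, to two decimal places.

t_L ≈ 0.16 h

Centroid of excess rainfall: t_c = Σ P_i·t̄_i / ΣP_i = 0.3409 h (block centres at 0.125, 0.375 h).
Hydrograph peak occurs at t = 0.5 h, so basin lag t_L = 0.5 − 0.3409 = 0.16 h.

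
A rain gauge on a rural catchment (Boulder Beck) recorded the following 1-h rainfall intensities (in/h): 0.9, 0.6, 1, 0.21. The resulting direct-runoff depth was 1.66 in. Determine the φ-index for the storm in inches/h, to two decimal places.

φ ≈ 0.28 in/h

Only the 3 blocks with intensity above φ contribute runoff: 0.9, 0.6, 1 in/h.
Σ(I−φ)·Δt = d  ⇒  (0.9+0.6+1 − 3φ)·1 = 1.66
φ = (2.500 − 1.66/1) / 3 = 0.28 in/h.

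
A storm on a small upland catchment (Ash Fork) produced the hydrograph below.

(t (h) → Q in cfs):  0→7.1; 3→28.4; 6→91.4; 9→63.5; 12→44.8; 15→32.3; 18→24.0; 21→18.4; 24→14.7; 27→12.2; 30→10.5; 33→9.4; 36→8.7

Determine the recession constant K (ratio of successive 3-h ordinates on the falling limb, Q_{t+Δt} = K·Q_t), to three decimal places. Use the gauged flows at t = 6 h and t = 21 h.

K ≈ 0.726

Using the recession-limb readings at t = 6 h and t = 21 h: Q falls from 91.4 to 18.4 cfs over 5 intervals.
K = (Q₂/Q₁)^(1/5) = (18.4/91.4)^(1/5) = 0.726.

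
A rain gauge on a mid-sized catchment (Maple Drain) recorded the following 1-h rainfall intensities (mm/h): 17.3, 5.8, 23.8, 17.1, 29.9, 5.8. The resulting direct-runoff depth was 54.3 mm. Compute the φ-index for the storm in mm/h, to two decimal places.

φ ≈ 8.45 mm/h

Only the 4 blocks with intensity above φ contribute runoff: 17.3, 23.8, 17.1, 29.9 mm/h.
Σ(I−φ)·Δt = d  ⇒  (17.3+23.8+17.1+29.9 − 4φ)·1 = 54.3
φ = (88.10 − 54.3/1) / 4 = 8.45 mm/h.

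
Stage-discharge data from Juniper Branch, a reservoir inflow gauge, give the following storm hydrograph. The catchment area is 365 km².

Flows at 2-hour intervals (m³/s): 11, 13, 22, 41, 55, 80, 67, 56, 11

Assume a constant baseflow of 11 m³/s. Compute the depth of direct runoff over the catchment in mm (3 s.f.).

Direct runoff: 0.0, 2.0, 11.0, 30.0, 44.0, 69.0, 56.0, 45.0, 0.0 m³/s; ΣQ_DR = 257.0 m³/s.
V = ΣQ_DR · Δt = 257.0 × 7200 s = 1.850 × 10^6 m³.
Over A = 365 km², depth = V / A = 5.07 mm.

d ≈ 5.07 mm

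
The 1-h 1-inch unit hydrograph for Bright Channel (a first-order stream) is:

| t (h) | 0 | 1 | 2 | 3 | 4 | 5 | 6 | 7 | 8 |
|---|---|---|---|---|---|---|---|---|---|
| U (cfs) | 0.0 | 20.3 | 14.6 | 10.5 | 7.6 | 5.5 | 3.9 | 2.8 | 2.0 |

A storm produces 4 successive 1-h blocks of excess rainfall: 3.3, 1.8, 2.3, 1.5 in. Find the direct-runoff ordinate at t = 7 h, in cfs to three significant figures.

Q ≈ 40.3 cfs

By discrete convolution, Q_j = Σ (P_i / 1 in) · U_{j−i}.
At t = 7 h (j=7): Q = (3.3/1)·2.8 + (1.8/1)·3.9 + (2.3/1)·5.5 + (1.5/1)·7.6 = 40.3 cfs.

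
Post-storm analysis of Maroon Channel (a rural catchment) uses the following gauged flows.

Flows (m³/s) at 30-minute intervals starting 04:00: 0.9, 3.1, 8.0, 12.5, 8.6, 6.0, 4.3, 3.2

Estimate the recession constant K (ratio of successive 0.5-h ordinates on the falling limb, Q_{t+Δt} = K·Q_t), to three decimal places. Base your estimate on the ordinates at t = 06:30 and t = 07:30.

Using the recession-limb readings at t = 06:30 and t = 07:30: Q falls from 6.0 to 3.2 m³/s over 2 intervals.
K = (Q₂/Q₁)^(1/2) = (3.2/6.0)^(1/2) = 0.730.

K ≈ 0.730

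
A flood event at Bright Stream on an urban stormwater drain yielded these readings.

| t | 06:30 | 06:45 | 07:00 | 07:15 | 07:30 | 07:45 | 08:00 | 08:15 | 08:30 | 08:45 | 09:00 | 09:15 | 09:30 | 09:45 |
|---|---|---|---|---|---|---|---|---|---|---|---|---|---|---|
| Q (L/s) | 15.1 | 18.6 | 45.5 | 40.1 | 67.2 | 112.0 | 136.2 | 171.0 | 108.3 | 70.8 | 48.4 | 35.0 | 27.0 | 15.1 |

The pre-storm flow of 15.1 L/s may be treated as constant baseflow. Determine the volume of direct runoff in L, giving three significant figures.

V ≈ 6.29 × 10^5 L

Direct-runoff ordinates (Q − Q_b): 0.0, 3.5, 30.4, 25.0, 52.1, 96.9, 121.1, 155.9, 93.2, 55.7, 33.3, 19.9, 11.9, 0.0 L/s.
ΣQ_DR = 698.9 L/s.
With Δt = 0.25 h = 900 s, V = ΣQ_DR · Δt = 698.9 × 900 = 6.29 × 10^5 L.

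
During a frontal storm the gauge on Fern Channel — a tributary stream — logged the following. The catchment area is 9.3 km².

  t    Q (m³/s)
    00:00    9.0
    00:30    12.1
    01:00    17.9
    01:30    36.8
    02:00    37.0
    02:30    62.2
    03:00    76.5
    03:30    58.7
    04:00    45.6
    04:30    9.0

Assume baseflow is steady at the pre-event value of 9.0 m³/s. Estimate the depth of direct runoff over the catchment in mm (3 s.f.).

d ≈ 53.2 mm

Direct runoff: 0.0, 3.1, 8.9, 27.8, 28.0, 53.2, 67.5, 49.7, 36.6, 0.0 m³/s; ΣQ_DR = 274.8 m³/s.
V = ΣQ_DR · Δt = 274.8 × 1800 s = 4.946 × 10^5 m³.
Over A = 9.3 km², depth = V / A = 53.2 mm.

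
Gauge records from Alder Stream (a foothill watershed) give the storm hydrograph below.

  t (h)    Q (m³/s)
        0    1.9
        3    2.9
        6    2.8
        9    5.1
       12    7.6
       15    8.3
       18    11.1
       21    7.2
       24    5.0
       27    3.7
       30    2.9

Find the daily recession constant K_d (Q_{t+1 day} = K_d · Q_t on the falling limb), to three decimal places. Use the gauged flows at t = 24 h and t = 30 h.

K_d ≈ 0.113

Between t = 24 h and t = 30 h the flow falls from 5.0 to 2.9 m³/s over 2×3 h = 6 h.
Per-interval ratio K = (2.9/5.0)^(1/2) = 0.7616; K_d = K^(24/3) = 0.113.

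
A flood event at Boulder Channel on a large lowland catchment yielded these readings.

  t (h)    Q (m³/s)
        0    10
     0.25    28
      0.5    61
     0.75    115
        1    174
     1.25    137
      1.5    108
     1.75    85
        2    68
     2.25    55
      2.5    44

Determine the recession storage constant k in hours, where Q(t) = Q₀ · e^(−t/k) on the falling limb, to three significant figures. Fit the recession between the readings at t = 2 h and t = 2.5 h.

On the falling limb, Q drops from 68 to 44 m³/s between t = 2 h and t = 2.5 h (Δt = 0.5 h).
k = −Δt / ln(Q₂/Q₁) = −0.5 / ln(44/68) = 1.15 h.

k ≈ 1.15 h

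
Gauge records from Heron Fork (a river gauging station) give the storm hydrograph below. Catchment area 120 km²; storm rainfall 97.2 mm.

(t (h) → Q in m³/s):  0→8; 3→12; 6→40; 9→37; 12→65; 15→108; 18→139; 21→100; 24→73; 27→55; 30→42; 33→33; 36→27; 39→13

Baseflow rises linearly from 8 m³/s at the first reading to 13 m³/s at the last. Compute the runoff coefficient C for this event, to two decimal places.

C ≈ 0.56

ΣQ_DR = 605.0 m³/s; V = ΣQ_DR·Δt = 6.534 × 10^6 m³.
Runoff depth d = V / A = 54.45 mm.
C = d / P = 54.45 / 97.2 = 0.56.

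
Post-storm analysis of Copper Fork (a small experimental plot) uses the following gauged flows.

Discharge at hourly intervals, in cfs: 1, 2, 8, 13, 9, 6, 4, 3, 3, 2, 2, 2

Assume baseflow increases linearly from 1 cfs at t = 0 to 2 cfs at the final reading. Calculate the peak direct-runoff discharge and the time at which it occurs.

Subtracting baseflow gives direct-runoff ordinates: 0.00, 0.91, 6.82, 11.73, 7.64, 4.55, 2.45, 1.36, 1.27, 0.18, 0.09, 0.00 cfs.
The maximum is 11.73 cfs, occurring at the reading for t = 3 h.

Q_p = 11.73 cfs at t = 3 h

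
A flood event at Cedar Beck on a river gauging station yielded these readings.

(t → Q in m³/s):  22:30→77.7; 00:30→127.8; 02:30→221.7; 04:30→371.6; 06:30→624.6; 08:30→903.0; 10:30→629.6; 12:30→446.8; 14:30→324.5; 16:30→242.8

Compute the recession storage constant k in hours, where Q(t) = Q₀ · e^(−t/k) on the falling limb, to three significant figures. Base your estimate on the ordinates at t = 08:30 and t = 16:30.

k ≈ 6.09 h

On the falling limb, Q drops from 903.0 to 242.8 m³/s between t = 08:30 and t = 16:30 (Δt = 8 h).
k = −Δt / ln(Q₂/Q₁) = −8 / ln(242.8/903.0) = 6.09 h.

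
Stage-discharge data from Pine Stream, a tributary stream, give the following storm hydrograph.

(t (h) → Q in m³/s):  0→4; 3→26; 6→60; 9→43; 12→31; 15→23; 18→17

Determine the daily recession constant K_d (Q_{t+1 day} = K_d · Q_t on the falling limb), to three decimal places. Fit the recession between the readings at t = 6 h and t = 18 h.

K_d ≈ 0.080

Between t = 6 h and t = 18 h the flow falls from 60 to 17 m³/s over 4×3 h = 12 h.
Per-interval ratio K = (17/60)^(1/4) = 0.7296; K_d = K^(24/3) = 0.080.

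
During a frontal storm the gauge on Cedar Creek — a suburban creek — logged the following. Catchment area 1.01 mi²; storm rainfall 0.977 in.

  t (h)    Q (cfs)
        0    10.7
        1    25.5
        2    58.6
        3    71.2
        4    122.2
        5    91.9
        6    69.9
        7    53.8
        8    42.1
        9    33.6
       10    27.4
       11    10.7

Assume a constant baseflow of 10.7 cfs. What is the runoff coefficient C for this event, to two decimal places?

ΣQ_DR = 489.2 cfs; V = ΣQ_DR·Δt = 1.761 × 10^6 ft³.
Runoff depth d = V / A = 0.7506 in.
C = d / P = 0.7506 / 0.977 = 0.77.

C ≈ 0.77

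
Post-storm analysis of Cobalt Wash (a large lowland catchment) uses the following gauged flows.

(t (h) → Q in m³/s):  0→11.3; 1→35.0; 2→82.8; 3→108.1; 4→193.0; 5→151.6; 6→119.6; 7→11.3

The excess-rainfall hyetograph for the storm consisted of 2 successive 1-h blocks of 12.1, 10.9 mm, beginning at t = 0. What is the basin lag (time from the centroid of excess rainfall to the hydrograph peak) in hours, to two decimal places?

Centroid of excess rainfall: t_c = Σ P_i·t̄_i / ΣP_i = 0.9739 h (block centres at 0.5, 1.5 h).
Hydrograph peak occurs at t = 4 h, so basin lag t_L = 4 − 0.9739 = 3.03 h.

t_L ≈ 3.03 h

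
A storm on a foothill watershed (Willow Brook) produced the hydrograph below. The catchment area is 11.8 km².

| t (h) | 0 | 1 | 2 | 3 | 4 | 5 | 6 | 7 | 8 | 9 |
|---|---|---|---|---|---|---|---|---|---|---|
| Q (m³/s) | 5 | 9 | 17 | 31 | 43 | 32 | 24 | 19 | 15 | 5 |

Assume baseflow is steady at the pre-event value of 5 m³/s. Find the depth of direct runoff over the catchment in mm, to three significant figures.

d ≈ 45.8 mm

Direct runoff: 0.0, 4.0, 12.0, 26.0, 38.0, 27.0, 19.0, 14.0, 10.0, 0.0 m³/s; ΣQ_DR = 150.0 m³/s.
V = ΣQ_DR · Δt = 150.0 × 3600 s = 5.400 × 10^5 m³.
Over A = 11.8 km², depth = V / A = 45.8 mm.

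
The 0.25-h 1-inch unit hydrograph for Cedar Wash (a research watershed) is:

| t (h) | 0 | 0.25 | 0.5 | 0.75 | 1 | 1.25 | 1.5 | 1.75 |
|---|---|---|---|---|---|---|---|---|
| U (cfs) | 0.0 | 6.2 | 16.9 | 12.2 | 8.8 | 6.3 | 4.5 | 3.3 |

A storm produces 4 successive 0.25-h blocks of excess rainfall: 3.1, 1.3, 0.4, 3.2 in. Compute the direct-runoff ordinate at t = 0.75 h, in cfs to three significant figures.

By discrete convolution, Q_j = Σ (P_i / 1 in) · U_{j−i}.
At t = 0.75 h (j=3): Q = (3.1/1)·12.2 + (1.3/1)·16.9 + (0.4/1)·6.2 + (3.2/1)·0.0 = 62.3 cfs.

Q ≈ 62.3 cfs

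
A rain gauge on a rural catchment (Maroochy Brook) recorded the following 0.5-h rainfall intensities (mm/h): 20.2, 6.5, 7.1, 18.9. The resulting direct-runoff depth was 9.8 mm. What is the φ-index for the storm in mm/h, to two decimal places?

φ ≈ 9.75 mm/h

Only the 2 blocks with intensity above φ contribute runoff: 20.2, 18.9 mm/h.
Σ(I−φ)·Δt = d  ⇒  (20.2+18.9 − 2φ)·0.5 = 9.8
φ = (39.10 − 9.8/0.5) / 2 = 9.75 mm/h.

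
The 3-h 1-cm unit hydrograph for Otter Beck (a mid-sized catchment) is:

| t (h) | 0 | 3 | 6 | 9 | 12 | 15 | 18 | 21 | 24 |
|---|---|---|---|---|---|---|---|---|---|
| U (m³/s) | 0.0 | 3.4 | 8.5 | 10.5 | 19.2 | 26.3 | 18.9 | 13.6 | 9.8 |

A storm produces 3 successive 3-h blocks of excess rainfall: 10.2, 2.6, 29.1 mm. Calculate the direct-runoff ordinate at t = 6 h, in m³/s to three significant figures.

By discrete convolution, Q_j = Σ (P_i / 10 mm) · U_{j−i}.
At t = 6 h (j=2): Q = (10.2/10)·8.5 + (2.6/10)·3.4 + (29.1/10)·0.0 = 9.55 m³/s.

Q ≈ 9.55 m³/s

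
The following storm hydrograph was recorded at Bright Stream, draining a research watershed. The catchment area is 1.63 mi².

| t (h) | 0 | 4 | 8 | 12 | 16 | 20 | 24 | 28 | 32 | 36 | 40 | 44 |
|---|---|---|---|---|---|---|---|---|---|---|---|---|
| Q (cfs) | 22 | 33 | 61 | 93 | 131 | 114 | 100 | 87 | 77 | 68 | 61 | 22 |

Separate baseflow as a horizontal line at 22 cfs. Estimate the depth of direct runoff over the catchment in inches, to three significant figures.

d ≈ 2.30 in

Direct runoff: 0.0, 11.0, 39.0, 71.0, 109.0, 92.0, 78.0, 65.0, 55.0, 46.0, 39.0, 0.0 cfs; ΣQ_DR = 605.0 cfs.
V = ΣQ_DR · Δt = 605.0 × 14400 s = 8.712 × 10^6 ft³.
Over A = 1.63 mi², depth = V / A = 2.30 in.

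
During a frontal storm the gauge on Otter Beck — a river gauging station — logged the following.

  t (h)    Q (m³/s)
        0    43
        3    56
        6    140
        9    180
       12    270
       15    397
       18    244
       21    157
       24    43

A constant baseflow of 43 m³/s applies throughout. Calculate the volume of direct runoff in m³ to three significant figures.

V ≈ 1.23 × 10^7 m³

Direct-runoff ordinates (Q − Q_b): 0.0, 13.0, 97.0, 137.0, 227.0, 354.0, 201.0, 114.0, 0.0 m³/s.
ΣQ_DR = 1143 m³/s.
With Δt = 3 h = 10800 s, V = ΣQ_DR · Δt = 1143 × 10800 = 1.23 × 10^7 m³.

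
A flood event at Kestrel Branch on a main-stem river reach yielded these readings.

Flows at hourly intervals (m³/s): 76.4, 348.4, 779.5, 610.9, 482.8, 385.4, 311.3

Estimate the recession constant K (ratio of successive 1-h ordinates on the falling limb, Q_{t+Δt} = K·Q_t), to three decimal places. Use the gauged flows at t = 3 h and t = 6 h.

Using the recession-limb readings at t = 3 h and t = 6 h: Q falls from 610.9 to 311.3 m³/s over 3 intervals.
K = (Q₂/Q₁)^(1/3) = (311.3/610.9)^(1/3) = 0.799.

K ≈ 0.799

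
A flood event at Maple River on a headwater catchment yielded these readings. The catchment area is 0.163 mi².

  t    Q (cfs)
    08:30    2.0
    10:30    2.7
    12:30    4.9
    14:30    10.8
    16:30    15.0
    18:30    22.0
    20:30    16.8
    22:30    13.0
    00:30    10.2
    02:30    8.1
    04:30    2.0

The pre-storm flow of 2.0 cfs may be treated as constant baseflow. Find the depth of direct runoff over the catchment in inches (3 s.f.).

Direct runoff: 0.0, 0.7, 2.9, 8.8, 13.0, 20.0, 14.8, 11.0, 8.2, 6.1, 0.0 cfs; ΣQ_DR = 85.50 cfs.
V = ΣQ_DR · Δt = 85.50 × 7200 s = 6.156 × 10^5 ft³.
Over A = 0.163 mi², depth = V / A = 1.63 in.

d ≈ 1.63 in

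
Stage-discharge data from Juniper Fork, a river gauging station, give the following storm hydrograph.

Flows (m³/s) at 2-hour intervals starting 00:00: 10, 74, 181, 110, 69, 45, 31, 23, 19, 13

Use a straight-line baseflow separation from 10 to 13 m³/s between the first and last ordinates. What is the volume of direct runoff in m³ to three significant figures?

V ≈ 3.31 × 10^6 m³

Direct-runoff ordinates (Q − Q_b): 0.00, 63.67, 170.33, 99.00, 57.67, 33.33, 19.00, 10.67, 6.33, 0.00 m³/s.
ΣQ_DR = 460.0 m³/s.
With Δt = 2 h = 7200 s, V = ΣQ_DR · Δt = 460.0 × 7200 = 3.31 × 10^6 m³.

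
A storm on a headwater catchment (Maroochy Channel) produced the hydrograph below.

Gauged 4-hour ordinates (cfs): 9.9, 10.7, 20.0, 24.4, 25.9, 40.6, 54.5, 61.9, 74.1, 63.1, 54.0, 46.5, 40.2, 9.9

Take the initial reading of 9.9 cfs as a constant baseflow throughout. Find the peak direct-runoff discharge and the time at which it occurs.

Q_p = 64.2 cfs at t = 32 h

Subtracting baseflow gives direct-runoff ordinates: 0.0, 0.8, 10.1, 14.5, 16.0, 30.7, 44.6, 52.0, 64.2, 53.2, 44.1, 36.6, 30.3, 0.0 cfs.
The maximum is 64.2 cfs, occurring at the reading for t = 32 h.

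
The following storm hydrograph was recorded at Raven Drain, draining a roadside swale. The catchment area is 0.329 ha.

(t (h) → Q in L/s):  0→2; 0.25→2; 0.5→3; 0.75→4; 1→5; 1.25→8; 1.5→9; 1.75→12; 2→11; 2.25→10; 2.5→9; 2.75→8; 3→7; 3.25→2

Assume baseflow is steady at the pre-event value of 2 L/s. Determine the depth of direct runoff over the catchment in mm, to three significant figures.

Direct runoff: 0.0, 0.0, 1.0, 2.0, 3.0, 6.0, 7.0, 10.0, 9.0, 8.0, 7.0, 6.0, 5.0, 0.0 L/s; ΣQ_DR = 64.00 L/s.
V = ΣQ_DR · Δt = 64.00 × 900 s = 57600 L.
Over A = 0.329 ha, depth = V / A = 17.5 mm.

d ≈ 17.5 mm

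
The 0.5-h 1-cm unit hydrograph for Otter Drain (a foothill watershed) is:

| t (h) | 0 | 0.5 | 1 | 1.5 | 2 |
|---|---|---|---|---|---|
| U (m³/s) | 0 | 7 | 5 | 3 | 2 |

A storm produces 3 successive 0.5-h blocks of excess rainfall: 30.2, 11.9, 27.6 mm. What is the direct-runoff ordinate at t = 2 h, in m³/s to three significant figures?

By discrete convolution, Q_j = Σ (P_i / 10 mm) · U_{j−i}.
At t = 2 h (j=4): Q = (30.2/10)·2 + (11.9/10)·3 + (27.6/10)·5 = 23.4 m³/s.

Q ≈ 23.4 m³/s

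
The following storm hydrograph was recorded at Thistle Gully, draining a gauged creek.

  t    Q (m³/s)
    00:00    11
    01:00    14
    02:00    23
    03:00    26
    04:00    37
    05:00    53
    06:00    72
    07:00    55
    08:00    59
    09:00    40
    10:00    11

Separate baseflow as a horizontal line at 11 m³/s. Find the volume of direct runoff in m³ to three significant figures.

V ≈ 1.01 × 10^6 m³

Direct-runoff ordinates (Q − Q_b): 0.0, 3.0, 12.0, 15.0, 26.0, 42.0, 61.0, 44.0, 48.0, 29.0, 0.0 m³/s.
ΣQ_DR = 280.0 m³/s.
With Δt = 1 h = 3600 s, V = ΣQ_DR · Δt = 280.0 × 3600 = 1.01 × 10^6 m³.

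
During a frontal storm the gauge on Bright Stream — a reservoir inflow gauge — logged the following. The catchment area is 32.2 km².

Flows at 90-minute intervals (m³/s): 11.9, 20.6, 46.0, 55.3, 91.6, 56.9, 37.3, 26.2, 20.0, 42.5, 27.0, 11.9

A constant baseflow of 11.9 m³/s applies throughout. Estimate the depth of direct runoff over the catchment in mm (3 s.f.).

Direct runoff: 0.0, 8.7, 34.1, 43.4, 79.7, 45.0, 25.4, 14.3, 8.1, 30.6, 15.1, 0.0 m³/s; ΣQ_DR = 304.4 m³/s.
V = ΣQ_DR · Δt = 304.4 × 5400 s = 1.644 × 10^6 m³.
Over A = 32.2 km², depth = V / A = 51.0 mm.

d ≈ 51.0 mm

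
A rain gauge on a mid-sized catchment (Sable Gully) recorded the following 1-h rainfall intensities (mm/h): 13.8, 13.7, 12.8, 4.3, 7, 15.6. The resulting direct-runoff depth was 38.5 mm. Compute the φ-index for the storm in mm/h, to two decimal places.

Only the 5 blocks with intensity above φ contribute runoff: 13.8, 13.7, 12.8, 7, 15.6 mm/h.
Σ(I−φ)·Δt = d  ⇒  (13.8+13.7+12.8+7+15.6 − 5φ)·1 = 38.5
φ = (62.90 − 38.5/1) / 5 = 4.88 mm/h.

φ ≈ 4.88 mm/h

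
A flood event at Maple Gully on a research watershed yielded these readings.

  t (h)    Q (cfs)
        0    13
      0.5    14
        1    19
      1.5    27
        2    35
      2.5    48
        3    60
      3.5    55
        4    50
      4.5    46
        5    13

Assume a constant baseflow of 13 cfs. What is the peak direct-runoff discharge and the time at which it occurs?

Q_p = 47.0 cfs at t = 3 h

Subtracting baseflow gives direct-runoff ordinates: 0.0, 1.0, 6.0, 14.0, 22.0, 35.0, 47.0, 42.0, 37.0, 33.0, 0.0 cfs.
The maximum is 47.0 cfs, occurring at the reading for t = 3 h.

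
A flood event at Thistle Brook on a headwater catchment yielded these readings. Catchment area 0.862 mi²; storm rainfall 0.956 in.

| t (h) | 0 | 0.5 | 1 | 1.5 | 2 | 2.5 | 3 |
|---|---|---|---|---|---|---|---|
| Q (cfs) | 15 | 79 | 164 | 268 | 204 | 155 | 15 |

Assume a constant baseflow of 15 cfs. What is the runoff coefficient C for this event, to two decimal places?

ΣQ_DR = 795.0 cfs; V = ΣQ_DR·Δt = 1.431 × 10^6 ft³.
Runoff depth d = V / A = 0.7146 in.
C = d / P = 0.7146 / 0.956 = 0.75.

C ≈ 0.75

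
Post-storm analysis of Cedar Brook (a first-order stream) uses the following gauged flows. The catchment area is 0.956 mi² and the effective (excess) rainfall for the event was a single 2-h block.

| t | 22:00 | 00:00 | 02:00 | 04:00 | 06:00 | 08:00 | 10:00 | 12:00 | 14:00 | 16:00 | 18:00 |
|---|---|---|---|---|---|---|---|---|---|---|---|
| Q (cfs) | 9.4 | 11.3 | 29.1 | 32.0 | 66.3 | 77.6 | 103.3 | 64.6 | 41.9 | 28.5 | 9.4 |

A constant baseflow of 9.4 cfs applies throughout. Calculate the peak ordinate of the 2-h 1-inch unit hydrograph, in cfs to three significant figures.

Direct runoff: 0.0, 1.9, 19.7, 22.6, 56.9, 68.2, 93.9, 55.2, 32.5, 19.1, 0.0 cfs; ΣQ_DR = 370.0 cfs, peak = 93.9 cfs.
Runoff depth d = ΣQ_DR·Δt / A = 370.0 × 7200 / (0.956 mi²) = 1.199 in.
The 1-inch UH is the DRH scaled by (1 in)/d, so U_p = 93.9 × 1/1.199 = 78.3 cfs.

U_p ≈ 78.3 cfs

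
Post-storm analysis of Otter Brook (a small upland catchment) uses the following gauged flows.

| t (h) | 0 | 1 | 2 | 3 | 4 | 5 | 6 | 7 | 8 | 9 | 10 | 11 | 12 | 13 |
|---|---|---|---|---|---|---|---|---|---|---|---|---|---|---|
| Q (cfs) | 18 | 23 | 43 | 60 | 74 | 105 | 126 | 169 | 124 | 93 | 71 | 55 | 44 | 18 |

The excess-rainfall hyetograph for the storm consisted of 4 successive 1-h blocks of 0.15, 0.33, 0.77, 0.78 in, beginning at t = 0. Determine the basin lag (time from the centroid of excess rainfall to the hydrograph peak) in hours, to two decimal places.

t_L ≈ 4.43 h

Centroid of excess rainfall: t_c = Σ P_i·t̄_i / ΣP_i = 2.5739 h (block centres at 0.5, 1.5, 2.5, 3.5 h).
Hydrograph peak occurs at t = 7 h, so basin lag t_L = 7 − 2.5739 = 4.43 h.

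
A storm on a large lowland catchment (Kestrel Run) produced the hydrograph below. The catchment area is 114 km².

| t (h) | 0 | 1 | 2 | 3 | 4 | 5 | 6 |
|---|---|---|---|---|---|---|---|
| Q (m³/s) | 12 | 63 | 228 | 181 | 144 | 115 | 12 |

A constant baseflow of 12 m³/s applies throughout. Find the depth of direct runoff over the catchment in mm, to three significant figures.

Direct runoff: 0.0, 51.0, 216.0, 169.0, 132.0, 103.0, 0.0 m³/s; ΣQ_DR = 671.0 m³/s.
V = ΣQ_DR · Δt = 671.0 × 3600 s = 2.416 × 10^6 m³.
Over A = 114 km², depth = V / A = 21.2 mm.

d ≈ 21.2 mm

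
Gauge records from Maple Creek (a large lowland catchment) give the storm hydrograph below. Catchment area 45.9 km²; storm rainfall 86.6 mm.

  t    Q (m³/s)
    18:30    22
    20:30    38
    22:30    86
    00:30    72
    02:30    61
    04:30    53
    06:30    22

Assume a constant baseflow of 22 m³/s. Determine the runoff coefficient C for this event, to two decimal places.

ΣQ_DR = 200.0 m³/s; V = ΣQ_DR·Δt = 1.440 × 10^6 m³.
Runoff depth d = V / A = 31.37 mm.
C = d / P = 31.37 / 86.6 = 0.36.

C ≈ 0.36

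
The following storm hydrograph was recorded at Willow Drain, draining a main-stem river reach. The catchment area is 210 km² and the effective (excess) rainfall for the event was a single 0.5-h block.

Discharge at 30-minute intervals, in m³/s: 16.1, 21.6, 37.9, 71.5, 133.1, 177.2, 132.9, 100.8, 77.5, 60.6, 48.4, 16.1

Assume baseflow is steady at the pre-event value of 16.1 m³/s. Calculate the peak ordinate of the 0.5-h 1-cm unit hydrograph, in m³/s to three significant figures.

U_p ≈ 268 m³/s

Direct runoff: 0.0, 5.5, 21.8, 55.4, 117.0, 161.1, 116.8, 84.7, 61.4, 44.5, 32.3, 0.0 m³/s; ΣQ_DR = 700.5 m³/s, peak = 161.1 m³/s.
Runoff depth d = ΣQ_DR·Δt / A = 700.5 × 1800 / (210 km²) = 6.004 mm.
The 1-cm UH is the DRH scaled by (10 mm)/d, so U_p = 161.1 × 10/6.004 = 268 m³/s.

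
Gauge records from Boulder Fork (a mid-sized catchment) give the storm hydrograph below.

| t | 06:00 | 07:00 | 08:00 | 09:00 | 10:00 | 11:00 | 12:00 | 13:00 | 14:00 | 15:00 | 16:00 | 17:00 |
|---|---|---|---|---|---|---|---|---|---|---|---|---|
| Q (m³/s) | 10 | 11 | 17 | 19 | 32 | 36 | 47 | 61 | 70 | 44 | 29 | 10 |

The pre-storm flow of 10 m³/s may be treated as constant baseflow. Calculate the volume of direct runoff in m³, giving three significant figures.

V ≈ 9.58 × 10^5 m³

Direct-runoff ordinates (Q − Q_b): 0.0, 1.0, 7.0, 9.0, 22.0, 26.0, 37.0, 51.0, 60.0, 34.0, 19.0, 0.0 m³/s.
ΣQ_DR = 266.0 m³/s.
With Δt = 1 h = 3600 s, V = ΣQ_DR · Δt = 266.0 × 3600 = 9.58 × 10^5 m³.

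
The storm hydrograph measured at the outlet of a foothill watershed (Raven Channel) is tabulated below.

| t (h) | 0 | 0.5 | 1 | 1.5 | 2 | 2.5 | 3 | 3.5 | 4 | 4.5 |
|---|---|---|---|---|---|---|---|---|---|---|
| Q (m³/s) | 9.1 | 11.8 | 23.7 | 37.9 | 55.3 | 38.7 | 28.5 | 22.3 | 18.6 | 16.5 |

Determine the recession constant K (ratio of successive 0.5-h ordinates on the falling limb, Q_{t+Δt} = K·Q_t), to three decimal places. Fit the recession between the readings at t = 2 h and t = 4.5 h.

K ≈ 0.785

Using the recession-limb readings at t = 2 h and t = 4.5 h: Q falls from 55.3 to 16.5 m³/s over 5 intervals.
K = (Q₂/Q₁)^(1/5) = (16.5/55.3)^(1/5) = 0.785.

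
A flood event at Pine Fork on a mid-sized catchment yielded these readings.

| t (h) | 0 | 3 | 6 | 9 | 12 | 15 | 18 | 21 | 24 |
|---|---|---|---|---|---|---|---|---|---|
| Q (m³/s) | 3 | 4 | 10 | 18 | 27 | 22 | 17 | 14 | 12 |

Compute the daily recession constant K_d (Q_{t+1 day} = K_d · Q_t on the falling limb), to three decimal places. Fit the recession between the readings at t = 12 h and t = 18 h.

Between t = 12 h and t = 18 h the flow falls from 27 to 17 m³/s over 2×3 h = 6 h.
Per-interval ratio K = (17/27)^(1/2) = 0.7935; K_d = K^(24/3) = 0.157.

K_d ≈ 0.157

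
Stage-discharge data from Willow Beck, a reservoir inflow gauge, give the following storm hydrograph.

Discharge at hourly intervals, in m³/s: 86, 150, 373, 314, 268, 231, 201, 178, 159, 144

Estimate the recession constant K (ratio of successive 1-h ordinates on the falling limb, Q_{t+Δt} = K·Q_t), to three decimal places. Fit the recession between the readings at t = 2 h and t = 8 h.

K ≈ 0.868

Using the recession-limb readings at t = 2 h and t = 8 h: Q falls from 373 to 159 m³/s over 6 intervals.
K = (Q₂/Q₁)^(1/6) = (159/373)^(1/6) = 0.868.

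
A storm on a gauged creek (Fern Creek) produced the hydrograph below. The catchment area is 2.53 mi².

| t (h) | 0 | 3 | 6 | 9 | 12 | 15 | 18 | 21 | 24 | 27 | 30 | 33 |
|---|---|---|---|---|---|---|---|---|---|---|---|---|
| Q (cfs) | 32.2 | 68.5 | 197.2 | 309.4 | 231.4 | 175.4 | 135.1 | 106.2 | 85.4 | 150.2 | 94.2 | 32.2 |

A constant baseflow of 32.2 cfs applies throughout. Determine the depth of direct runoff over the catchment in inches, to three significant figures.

d ≈ 2.26 in

Direct runoff: 0.0, 36.3, 165.0, 277.2, 199.2, 143.2, 102.9, 74.0, 53.2, 118.0, 62.0, 0.0 cfs; ΣQ_DR = 1231 cfs.
V = ΣQ_DR · Δt = 1231 × 10800 s = 1.329 × 10^7 ft³.
Over A = 2.53 mi², depth = V / A = 2.26 in.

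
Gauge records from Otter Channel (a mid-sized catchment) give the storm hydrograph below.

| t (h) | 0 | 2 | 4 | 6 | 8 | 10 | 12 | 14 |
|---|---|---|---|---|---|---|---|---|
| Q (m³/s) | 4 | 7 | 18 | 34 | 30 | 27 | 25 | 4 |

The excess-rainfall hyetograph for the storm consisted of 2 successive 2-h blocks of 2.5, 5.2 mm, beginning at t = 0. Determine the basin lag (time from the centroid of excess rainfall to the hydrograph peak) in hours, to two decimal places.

t_L ≈ 3.65 h

Centroid of excess rainfall: t_c = Σ P_i·t̄_i / ΣP_i = 2.3506 h (block centres at 1, 3 h).
Hydrograph peak occurs at t = 6 h, so basin lag t_L = 6 − 2.3506 = 3.65 h.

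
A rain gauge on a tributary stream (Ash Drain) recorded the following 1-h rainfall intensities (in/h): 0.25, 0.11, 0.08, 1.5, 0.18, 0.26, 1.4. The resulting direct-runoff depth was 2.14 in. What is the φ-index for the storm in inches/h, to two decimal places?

Only the 2 blocks with intensity above φ contribute runoff: 1.5, 1.4 in/h.
Σ(I−φ)·Δt = d  ⇒  (1.5+1.4 − 2φ)·1 = 2.14
φ = (2.900 − 2.14/1) / 2 = 0.38 in/h.

φ ≈ 0.38 in/h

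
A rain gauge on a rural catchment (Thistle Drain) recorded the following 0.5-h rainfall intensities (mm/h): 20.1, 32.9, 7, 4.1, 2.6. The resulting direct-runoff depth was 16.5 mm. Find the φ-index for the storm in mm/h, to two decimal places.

φ ≈ 10.00 mm/h

Only the 2 blocks with intensity above φ contribute runoff: 20.1, 32.9 mm/h.
Σ(I−φ)·Δt = d  ⇒  (20.1+32.9 − 2φ)·0.5 = 16.5
φ = (53.00 − 16.5/0.5) / 2 = 10.00 mm/h.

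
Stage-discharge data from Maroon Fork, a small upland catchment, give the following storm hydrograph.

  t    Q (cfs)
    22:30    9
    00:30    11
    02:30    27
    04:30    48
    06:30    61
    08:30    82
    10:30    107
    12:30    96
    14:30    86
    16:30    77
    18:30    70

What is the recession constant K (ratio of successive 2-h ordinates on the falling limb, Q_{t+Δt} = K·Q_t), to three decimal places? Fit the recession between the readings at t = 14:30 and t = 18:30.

Using the recession-limb readings at t = 14:30 and t = 18:30: Q falls from 86 to 70 cfs over 2 intervals.
K = (Q₂/Q₁)^(1/2) = (70/86)^(1/2) = 0.902.

K ≈ 0.902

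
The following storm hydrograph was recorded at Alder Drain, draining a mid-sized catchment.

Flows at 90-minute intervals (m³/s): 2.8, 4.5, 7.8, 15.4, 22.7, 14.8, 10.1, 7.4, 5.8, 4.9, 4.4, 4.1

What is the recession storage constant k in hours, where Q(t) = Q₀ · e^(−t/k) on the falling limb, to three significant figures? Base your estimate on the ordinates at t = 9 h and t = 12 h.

k ≈ 5.41 h

On the falling limb, Q drops from 10.1 to 5.8 m³/s between t = 9 h and t = 12 h (Δt = 3 h).
k = −Δt / ln(Q₂/Q₁) = −3 / ln(5.8/10.1) = 5.41 h.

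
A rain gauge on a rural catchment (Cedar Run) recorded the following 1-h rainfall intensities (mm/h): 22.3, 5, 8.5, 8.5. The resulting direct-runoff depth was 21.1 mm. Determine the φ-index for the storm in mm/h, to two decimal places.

φ ≈ 6.07 mm/h

Only the 3 blocks with intensity above φ contribute runoff: 22.3, 8.5, 8.5 mm/h.
Σ(I−φ)·Δt = d  ⇒  (22.3+8.5+8.5 − 3φ)·1 = 21.1
φ = (39.30 − 21.1/1) / 3 = 6.07 mm/h.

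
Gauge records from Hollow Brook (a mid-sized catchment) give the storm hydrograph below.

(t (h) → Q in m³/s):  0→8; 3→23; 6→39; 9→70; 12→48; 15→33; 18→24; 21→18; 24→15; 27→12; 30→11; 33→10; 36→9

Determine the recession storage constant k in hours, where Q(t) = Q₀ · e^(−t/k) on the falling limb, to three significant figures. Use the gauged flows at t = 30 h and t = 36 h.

k ≈ 29.9 h

On the falling limb, Q drops from 11 to 9 m³/s between t = 30 h and t = 36 h (Δt = 6 h).
k = −Δt / ln(Q₂/Q₁) = −6 / ln(9/11) = 29.9 h.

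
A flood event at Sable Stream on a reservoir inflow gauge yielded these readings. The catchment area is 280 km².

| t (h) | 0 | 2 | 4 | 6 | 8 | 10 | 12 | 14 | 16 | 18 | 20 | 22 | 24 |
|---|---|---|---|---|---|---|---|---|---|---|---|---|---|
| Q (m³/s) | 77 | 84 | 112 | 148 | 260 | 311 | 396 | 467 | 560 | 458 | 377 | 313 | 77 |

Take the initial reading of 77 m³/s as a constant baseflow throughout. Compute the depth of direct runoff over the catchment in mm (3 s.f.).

Direct runoff: 0.0, 7.0, 35.0, 71.0, 183.0, 234.0, 319.0, 390.0, 483.0, 381.0, 300.0, 236.0, 0.0 m³/s; ΣQ_DR = 2639 m³/s.
V = ΣQ_DR · Δt = 2639 × 7200 s = 1.900 × 10^7 m³.
Over A = 280 km², depth = V / A = 67.9 mm.

d ≈ 67.9 mm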